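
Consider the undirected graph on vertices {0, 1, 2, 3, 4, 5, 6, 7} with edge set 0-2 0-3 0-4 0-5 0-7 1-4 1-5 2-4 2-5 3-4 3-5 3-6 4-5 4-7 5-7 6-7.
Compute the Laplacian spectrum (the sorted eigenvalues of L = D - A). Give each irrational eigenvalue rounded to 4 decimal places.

[0, 1.5276, 2.2164, 3.7523, 4, 6.2521, 7, 7.2516]

Each diagonal entry of L is the vertex degree and each off-diagonal entry is -1 where an edge is present, 0 otherwise; in the order [0, 1, 2, 3, 4, 5, 6, 7] the diagonal is [5, 2, 3, 4, 6, 6, 2, 4]. Diagonalising L (or applying a numerical eigensolver to the 8x8 matrix) gives the spectrum above. The single zero eigenvalue shows the graph is connected. By the matrix-tree theorem the graph has (1/8) * product of the nonzero eigenvalues = 2016 spanning trees.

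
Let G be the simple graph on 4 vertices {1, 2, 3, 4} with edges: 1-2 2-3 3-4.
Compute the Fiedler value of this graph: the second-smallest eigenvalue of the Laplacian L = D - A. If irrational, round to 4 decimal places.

0.5858

Reading degrees in the order [1, 2, 3, 4] gives [1, 2, 2, 1]; set D = diag(1, 2, 2, 1) and form L = D - A. Computing the eigenvalues of L and sorting gives [0, 0.5858, 2, 3.4142]. The Fiedler value lambda_2 = 0.5858 is strictly positive, so the graph is connected. The largest eigenvalue, 3.4142, is at most the vertex count 4. There is one zero in the spectrum, matching the 1 component.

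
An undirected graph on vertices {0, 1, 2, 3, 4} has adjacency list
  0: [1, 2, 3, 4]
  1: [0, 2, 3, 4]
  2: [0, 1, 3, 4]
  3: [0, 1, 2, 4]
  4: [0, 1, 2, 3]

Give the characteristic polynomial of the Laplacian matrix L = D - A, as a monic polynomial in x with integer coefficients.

Each diagonal entry of L is the vertex degree and each off-diagonal entry is -1 where an edge is present, 0 otherwise; in the order [0, 1, 2, 3, 4] the diagonal is [4, 4, 4, 4, 4]. Computing det(xI - L) by cofactor expansion (or equivalently via sum-over-permutations) gives x^5 - 20x^4 + 150x^3 - 500x^2 + 625x. The coefficient of x^4 equals -trace(L) = -20, matching the sum of degrees. By the matrix-tree theorem the graph has (1/5) * product of the nonzero eigenvalues = 125 spanning trees.

x^5 - 20x^4 + 150x^3 - 500x^2 + 625x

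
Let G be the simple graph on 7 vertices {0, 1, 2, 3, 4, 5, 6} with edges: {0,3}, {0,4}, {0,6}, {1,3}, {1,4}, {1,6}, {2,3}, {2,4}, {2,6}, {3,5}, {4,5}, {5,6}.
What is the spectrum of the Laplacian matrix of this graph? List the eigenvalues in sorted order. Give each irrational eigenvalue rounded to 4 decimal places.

Each diagonal entry of L is the vertex degree and each off-diagonal entry is -1 where an edge is present, 0 otherwise; in the order [0, 1, 2, 3, 4, 5, 6] the diagonal is [3, 3, 3, 4, 4, 3, 4]. L is symmetric positive semidefinite, so every eigenvalue is real and nonnegative. The single zero eigenvalue shows the graph is connected. The largest eigenvalue, 7, is at most the vertex count 7.

[0, 3, 3, 3, 4, 4, 7]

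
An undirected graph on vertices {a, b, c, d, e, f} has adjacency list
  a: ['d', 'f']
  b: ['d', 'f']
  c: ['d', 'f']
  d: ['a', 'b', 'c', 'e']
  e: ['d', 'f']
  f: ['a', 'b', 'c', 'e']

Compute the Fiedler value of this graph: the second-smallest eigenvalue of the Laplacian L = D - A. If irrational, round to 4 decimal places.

Each diagonal entry of L is the vertex degree and each off-diagonal entry is -1 where an edge is present, 0 otherwise; in the order [a, b, c, d, e, f] the diagonal is [2, 2, 2, 4, 2, 4]. The smallest Laplacian eigenvalue is always 0. The next one, lambda_2 = 2, measures how hard the graph is to disconnect: larger values mean better connectivity. The eigenvalues sum to 16, which equals trace(L) = 2|E|. By the matrix-tree theorem the graph has (1/6) * product of the nonzero eigenvalues = 32 spanning trees.

2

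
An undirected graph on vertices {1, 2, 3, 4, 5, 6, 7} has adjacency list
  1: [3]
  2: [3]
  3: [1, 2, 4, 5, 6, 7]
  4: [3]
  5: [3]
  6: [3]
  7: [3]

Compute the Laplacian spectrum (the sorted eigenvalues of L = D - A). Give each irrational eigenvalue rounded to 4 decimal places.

Reading degrees in the order [1, 2, 3, 4, 5, 6, 7] gives [1, 1, 6, 1, 1, 1, 1]; set D = diag(1, 1, 6, 1, 1, 1, 1) and form L = D - A. L is symmetric positive semidefinite, so every eigenvalue is real and nonnegative. The single zero eigenvalue shows the graph is connected.

[0, 1, 1, 1, 1, 1, 7]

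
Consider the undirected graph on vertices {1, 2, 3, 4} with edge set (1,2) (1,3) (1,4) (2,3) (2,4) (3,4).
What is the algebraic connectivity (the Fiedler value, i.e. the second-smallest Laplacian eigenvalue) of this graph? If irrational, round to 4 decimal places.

With the vertex order [1, 2, 3, 4], the degrees are [3, 3, 3, 3], giving D = diag(3, 3, 3, 3) and L = D - A. Computing the eigenvalues of L and sorting gives [0, 4, 4, 4]. The Fiedler value lambda_2 = 4 is strictly positive, so the graph is connected. The largest eigenvalue, 4, is at most the vertex count 4. By the matrix-tree theorem the graph has (1/4) * product of the nonzero eigenvalues = 16 spanning trees.

4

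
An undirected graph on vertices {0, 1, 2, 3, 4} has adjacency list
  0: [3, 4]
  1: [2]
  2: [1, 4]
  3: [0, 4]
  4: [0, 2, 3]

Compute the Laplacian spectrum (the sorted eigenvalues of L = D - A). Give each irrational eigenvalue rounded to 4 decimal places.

[0, 0.5188, 2.3111, 3, 4.1701]

Reading degrees in the order [0, 1, 2, 3, 4] gives [2, 1, 2, 2, 3]; set D = diag(2, 1, 2, 2, 3) and form L = D - A. Since every row of L sums to 0, the all-ones vector is in the kernel and 0 is an eigenvalue. The single zero eigenvalue shows the graph is connected. By the matrix-tree theorem the graph has (1/5) * product of the nonzero eigenvalues = 3 spanning trees.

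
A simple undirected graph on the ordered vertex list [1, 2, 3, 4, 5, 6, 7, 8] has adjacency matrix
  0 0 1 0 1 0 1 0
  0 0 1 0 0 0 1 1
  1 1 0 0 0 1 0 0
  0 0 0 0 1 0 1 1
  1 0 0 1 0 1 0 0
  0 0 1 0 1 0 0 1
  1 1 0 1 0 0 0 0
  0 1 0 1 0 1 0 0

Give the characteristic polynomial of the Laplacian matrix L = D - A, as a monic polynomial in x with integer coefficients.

x^8 - 24x^7 + 240x^6 - 1296x^5 + 4080x^4 - 7488x^3 + 7424x^2 - 3072x

Reading degrees in the order [1, 2, 3, 4, 5, 6, 7, 8] gives [3, 3, 3, 3, 3, 3, 3, 3]; set D = diag(3, 3, 3, 3, 3, 3, 3, 3) and form L = D - A. L has integer entries, so p(x) = det(xI - L) has integer coefficients. Expanding the determinant yields x^8 - 24x^7 + 240x^6 - 1296x^5 + 4080x^4 - 7488x^3 + 7424x^2 - 3072x. The coefficient of x^7 equals -trace(L) = -24, matching the sum of degrees. The largest eigenvalue, 6, is at most the vertex count 8.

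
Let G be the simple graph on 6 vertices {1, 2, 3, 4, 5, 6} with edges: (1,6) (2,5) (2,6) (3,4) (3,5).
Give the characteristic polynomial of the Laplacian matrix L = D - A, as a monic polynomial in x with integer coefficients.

x^6 - 10x^5 + 36x^4 - 56x^3 + 35x^2 - 6x

With the vertex order [1, 2, 3, 4, 5, 6], the degrees are [1, 2, 2, 1, 2, 2], giving D = diag(1, 2, 2, 1, 2, 2) and L = D - A. Computing det(xI - L) by cofactor expansion (or equivalently via sum-over-permutations) gives x^6 - 10x^5 + 36x^4 - 56x^3 + 35x^2 - 6x. Since p(0) = det(-L) = 0, x divides p(x). The largest eigenvalue, 3.7321, is at most the vertex count 6. There is one zero in the spectrum, matching the 1 component.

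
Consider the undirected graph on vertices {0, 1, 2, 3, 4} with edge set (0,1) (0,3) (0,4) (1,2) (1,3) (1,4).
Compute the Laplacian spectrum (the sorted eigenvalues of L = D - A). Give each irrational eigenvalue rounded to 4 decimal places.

Each diagonal entry of L is the vertex degree and each off-diagonal entry is -1 where an edge is present, 0 otherwise; in the order [0, 1, 2, 3, 4] the diagonal is [3, 4, 1, 2, 2]. L is symmetric positive semidefinite, so every eigenvalue is real and nonnegative.

[0, 1, 2, 4, 5]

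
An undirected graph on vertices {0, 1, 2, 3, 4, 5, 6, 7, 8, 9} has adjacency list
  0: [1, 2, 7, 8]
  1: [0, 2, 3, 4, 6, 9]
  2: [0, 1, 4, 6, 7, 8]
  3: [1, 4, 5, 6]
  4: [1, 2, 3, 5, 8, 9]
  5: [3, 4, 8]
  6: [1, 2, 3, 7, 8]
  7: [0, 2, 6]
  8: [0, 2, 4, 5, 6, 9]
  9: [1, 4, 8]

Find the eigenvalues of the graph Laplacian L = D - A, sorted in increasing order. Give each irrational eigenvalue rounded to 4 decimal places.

[0, 1.8731, 2.6493, 3.7298, 4.1471, 5.0928, 5.9825, 6.5648, 7.6895, 8.2710]

Each diagonal entry of L is the vertex degree and each off-diagonal entry is -1 where an edge is present, 0 otherwise; in the order [0, 1, 2, 3, 4, 5, 6, 7, 8, 9] the diagonal is [4, 6, 6, 4, 6, 3, 5, 3, 6, 3]. The multiplicity of 0 as a Laplacian eigenvalue equals the number of connected components. By the matrix-tree theorem the graph has (1/10) * product of the nonzero eigenvalues = 97643 spanning trees. The largest eigenvalue, 8.2710, is at most the vertex count 10.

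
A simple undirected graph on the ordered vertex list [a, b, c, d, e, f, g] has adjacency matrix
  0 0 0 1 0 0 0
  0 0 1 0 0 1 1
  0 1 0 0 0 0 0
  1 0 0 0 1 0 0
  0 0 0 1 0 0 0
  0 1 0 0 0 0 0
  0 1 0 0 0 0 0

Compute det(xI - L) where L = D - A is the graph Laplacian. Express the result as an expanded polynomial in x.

x^7 - 10x^6 + 36x^5 - 58x^4 + 43x^3 - 12x^2

With the vertex order [a, b, c, d, e, f, g], the degrees are [1, 3, 1, 2, 1, 1, 1], giving D = diag(1, 3, 1, 2, 1, 1, 1) and L = D - A. The eigenvalues of L are [0, 0, 1, 1, 1, 3, 4]; the characteristic polynomial is the product of (x - lambda_i), which multiplies out to x^7 - 10x^6 + 36x^5 - 58x^4 + 43x^3 - 12x^2. The coefficient of x^6 equals -trace(L) = -10, matching the sum of degrees. The eigenvalues sum to 10, which equals trace(L) = 2|E|.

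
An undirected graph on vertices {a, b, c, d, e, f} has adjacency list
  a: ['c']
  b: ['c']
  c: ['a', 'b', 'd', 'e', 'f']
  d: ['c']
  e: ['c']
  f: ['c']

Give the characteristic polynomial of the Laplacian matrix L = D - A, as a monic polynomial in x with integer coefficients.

x^6 - 10x^5 + 30x^4 - 40x^3 + 25x^2 - 6x

With the vertex order [a, b, c, d, e, f], the degrees are [1, 1, 5, 1, 1, 1], giving D = diag(1, 1, 5, 1, 1, 1) and L = D - A. The eigenvalues of L are [0, 1, 1, 1, 1, 6]; the characteristic polynomial is the product of (x - lambda_i), which multiplies out to x^6 - 10x^5 + 30x^4 - 40x^3 + 25x^2 - 6x. The coefficient of x^5 equals -trace(L) = -10, matching the sum of degrees. The eigenvalues sum to 10, which equals trace(L) = 2|E|. There is one zero in the spectrum, matching the 1 component.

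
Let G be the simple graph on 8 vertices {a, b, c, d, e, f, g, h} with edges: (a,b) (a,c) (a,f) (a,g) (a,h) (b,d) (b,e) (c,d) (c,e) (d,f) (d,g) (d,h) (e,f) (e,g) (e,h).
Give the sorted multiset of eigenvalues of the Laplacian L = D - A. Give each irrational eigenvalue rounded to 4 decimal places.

[0, 3, 3, 3, 3, 5, 5, 8]

Reading degrees in the order [a, b, c, d, e, f, g, h] gives [5, 3, 3, 5, 5, 3, 3, 3]; set D = diag(5, 3, 3, 5, 5, 3, 3, 3) and form L = D - A. L is symmetric positive semidefinite, so every eigenvalue is real and nonnegative. The single zero eigenvalue shows the graph is connected. By the matrix-tree theorem the graph has (1/8) * product of the nonzero eigenvalues = 2025 spanning trees.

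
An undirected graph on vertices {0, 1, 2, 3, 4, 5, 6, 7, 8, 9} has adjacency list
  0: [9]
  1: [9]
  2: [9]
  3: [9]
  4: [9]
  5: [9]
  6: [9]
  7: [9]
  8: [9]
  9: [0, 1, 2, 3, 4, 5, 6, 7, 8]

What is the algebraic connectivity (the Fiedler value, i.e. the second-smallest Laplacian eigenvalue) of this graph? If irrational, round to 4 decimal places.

1

Each diagonal entry of L is the vertex degree and each off-diagonal entry is -1 where an edge is present, 0 otherwise; in the order [0, 1, 2, 3, 4, 5, 6, 7, 8, 9] the diagonal is [1, 1, 1, 1, 1, 1, 1, 1, 1, 9]. The smallest Laplacian eigenvalue is always 0. The next one, lambda_2 = 1, measures how hard the graph is to disconnect: larger values mean better connectivity.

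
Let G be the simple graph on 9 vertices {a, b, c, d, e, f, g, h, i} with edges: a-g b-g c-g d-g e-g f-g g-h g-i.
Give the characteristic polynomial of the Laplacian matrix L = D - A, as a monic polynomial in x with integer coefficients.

x^9 - 16x^8 + 84x^7 - 224x^6 + 350x^5 - 336x^4 + 196x^3 - 64x^2 + 9x

Each diagonal entry of L is the vertex degree and each off-diagonal entry is -1 where an edge is present, 0 otherwise; in the order [a, b, c, d, e, f, g, h, i] the diagonal is [1, 1, 1, 1, 1, 1, 8, 1, 1]. Computing det(xI - L) by cofactor expansion (or equivalently via sum-over-permutations) gives x^9 - 16x^8 + 84x^7 - 224x^6 + 350x^5 - 336x^4 + 196x^3 - 64x^2 + 9x. The constant term is 0 because L is singular (the all-ones vector lies in its kernel). There is one zero in the spectrum, matching the 1 component. By the matrix-tree theorem the graph has (1/9) * product of the nonzero eigenvalues = 1 spanning tree.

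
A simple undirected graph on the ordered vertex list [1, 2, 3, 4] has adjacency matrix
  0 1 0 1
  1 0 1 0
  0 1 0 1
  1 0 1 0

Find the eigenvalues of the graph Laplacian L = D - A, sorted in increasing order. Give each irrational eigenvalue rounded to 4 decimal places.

Each diagonal entry of L is the vertex degree and each off-diagonal entry is -1 where an edge is present, 0 otherwise; in the order [1, 2, 3, 4] the diagonal is [2, 2, 2, 2]. L is symmetric positive semidefinite, so every eigenvalue is real and nonnegative. By the matrix-tree theorem the graph has (1/4) * product of the nonzero eigenvalues = 4 spanning trees. The largest eigenvalue, 4, is at most the vertex count 4.

[0, 2, 2, 4]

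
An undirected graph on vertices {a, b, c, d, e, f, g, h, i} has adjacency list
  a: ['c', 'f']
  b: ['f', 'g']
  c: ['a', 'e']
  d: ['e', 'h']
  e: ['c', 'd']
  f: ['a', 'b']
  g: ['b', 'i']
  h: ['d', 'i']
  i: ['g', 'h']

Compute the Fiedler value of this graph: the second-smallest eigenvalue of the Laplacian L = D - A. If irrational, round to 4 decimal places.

Each diagonal entry of L is the vertex degree and each off-diagonal entry is -1 where an edge is present, 0 otherwise; in the order [a, b, c, d, e, f, g, h, i] the diagonal is [2, 2, 2, 2, 2, 2, 2, 2, 2]. The smallest Laplacian eigenvalue is always 0. The next one, lambda_2 = 0.4679, measures how hard the graph is to disconnect: larger values mean better connectivity. By the matrix-tree theorem the graph has (1/9) * product of the nonzero eigenvalues = 9 spanning trees. The eigenvalues sum to 18, which equals trace(L) = 2|E|.

0.4679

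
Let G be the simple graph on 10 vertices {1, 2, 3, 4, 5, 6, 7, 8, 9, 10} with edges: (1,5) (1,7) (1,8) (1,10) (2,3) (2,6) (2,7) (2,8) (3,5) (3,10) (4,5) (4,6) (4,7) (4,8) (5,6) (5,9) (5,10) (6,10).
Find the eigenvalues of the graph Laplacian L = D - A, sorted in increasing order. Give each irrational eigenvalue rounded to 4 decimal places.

[0, 0.8985, 2.0552, 3, 3.0866, 3.2333, 4.2414, 5.6438, 6.4984, 7.3427]

Each diagonal entry of L is the vertex degree and each off-diagonal entry is -1 where an edge is present, 0 otherwise; in the order [1, 2, 3, 4, 5, 6, 7, 8, 9, 10] the diagonal is [4, 4, 3, 4, 6, 4, 3, 3, 1, 4]. Diagonalising L (or applying a numerical eigensolver to the 10x10 matrix) gives the spectrum above. The single zero eigenvalue shows the graph is connected. There is one zero in the spectrum, matching the 1 component.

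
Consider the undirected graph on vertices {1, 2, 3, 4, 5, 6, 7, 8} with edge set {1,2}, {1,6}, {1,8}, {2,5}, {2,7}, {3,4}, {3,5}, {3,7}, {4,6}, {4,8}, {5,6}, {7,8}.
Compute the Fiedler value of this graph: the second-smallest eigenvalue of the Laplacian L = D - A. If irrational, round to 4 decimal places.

2

With the vertex order [1, 2, 3, 4, 5, 6, 7, 8], the degrees are [3, 3, 3, 3, 3, 3, 3, 3], giving D = diag(3, 3, 3, 3, 3, 3, 3, 3) and L = D - A. Computing the eigenvalues of L and sorting gives [0, 2, 2, 2, 4, 4, 4, 6]. The Fiedler value lambda_2 = 2 is strictly positive, so the graph is connected. By the matrix-tree theorem the graph has (1/8) * product of the nonzero eigenvalues = 384 spanning trees.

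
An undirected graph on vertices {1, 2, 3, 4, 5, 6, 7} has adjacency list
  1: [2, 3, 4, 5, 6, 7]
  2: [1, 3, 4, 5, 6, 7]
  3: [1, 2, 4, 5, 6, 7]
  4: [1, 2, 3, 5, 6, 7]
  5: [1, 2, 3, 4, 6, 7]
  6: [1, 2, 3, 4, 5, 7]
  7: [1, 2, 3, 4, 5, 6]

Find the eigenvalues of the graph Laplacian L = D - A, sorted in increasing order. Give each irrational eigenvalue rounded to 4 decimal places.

Reading degrees in the order [1, 2, 3, 4, 5, 6, 7] gives [6, 6, 6, 6, 6, 6, 6]; set D = diag(6, 6, 6, 6, 6, 6, 6) and form L = D - A. L is symmetric positive semidefinite, so every eigenvalue is real and nonnegative. The single zero eigenvalue shows the graph is connected. There is one zero in the spectrum, matching the 1 component.

[0, 7, 7, 7, 7, 7, 7]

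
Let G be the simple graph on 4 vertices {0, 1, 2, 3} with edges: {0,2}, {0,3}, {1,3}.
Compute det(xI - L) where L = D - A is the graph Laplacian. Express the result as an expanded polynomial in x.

Each diagonal entry of L is the vertex degree and each off-diagonal entry is -1 where an edge is present, 0 otherwise; in the order [0, 1, 2, 3] the diagonal is [2, 1, 1, 2]. L has integer entries, so p(x) = det(xI - L) has integer coefficients. Expanding the determinant yields x^4 - 6x^3 + 10x^2 - 4x. Since p(0) = det(-L) = 0, x divides p(x).

x^4 - 6x^3 + 10x^2 - 4x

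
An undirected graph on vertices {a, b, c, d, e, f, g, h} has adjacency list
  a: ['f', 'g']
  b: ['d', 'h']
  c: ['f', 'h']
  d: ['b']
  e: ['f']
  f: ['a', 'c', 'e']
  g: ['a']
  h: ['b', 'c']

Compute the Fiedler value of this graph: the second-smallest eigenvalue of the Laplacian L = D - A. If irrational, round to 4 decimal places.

0.1864

With the vertex order [a, b, c, d, e, f, g, h], the degrees are [2, 2, 2, 1, 1, 3, 1, 2], giving D = diag(2, 2, 2, 1, 1, 3, 1, 2) and L = D - A. The smallest Laplacian eigenvalue is always 0. The next one, lambda_2 = 0.1864, measures how hard the graph is to disconnect: larger values mean better connectivity. There is one zero in the spectrum, matching the 1 component.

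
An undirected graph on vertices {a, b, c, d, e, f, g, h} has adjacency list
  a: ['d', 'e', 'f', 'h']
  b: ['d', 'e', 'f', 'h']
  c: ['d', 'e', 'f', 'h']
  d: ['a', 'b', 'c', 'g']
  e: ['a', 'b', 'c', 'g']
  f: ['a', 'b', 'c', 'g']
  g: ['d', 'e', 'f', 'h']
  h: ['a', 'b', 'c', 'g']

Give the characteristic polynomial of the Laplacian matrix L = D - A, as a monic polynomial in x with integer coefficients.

x^8 - 32x^7 + 432x^6 - 3200x^5 + 14080x^4 - 36864x^3 + 53248x^2 - 32768x

Each diagonal entry of L is the vertex degree and each off-diagonal entry is -1 where an edge is present, 0 otherwise; in the order [a, b, c, d, e, f, g, h] the diagonal is [4, 4, 4, 4, 4, 4, 4, 4]. Computing det(xI - L) by cofactor expansion (or equivalently via sum-over-permutations) gives x^8 - 32x^7 + 432x^6 - 3200x^5 + 14080x^4 - 36864x^3 + 53248x^2 - 32768x. The coefficient of x^7 equals -trace(L) = -32, matching the sum of degrees. By the matrix-tree theorem the graph has (1/8) * product of the nonzero eigenvalues = 4096 spanning trees.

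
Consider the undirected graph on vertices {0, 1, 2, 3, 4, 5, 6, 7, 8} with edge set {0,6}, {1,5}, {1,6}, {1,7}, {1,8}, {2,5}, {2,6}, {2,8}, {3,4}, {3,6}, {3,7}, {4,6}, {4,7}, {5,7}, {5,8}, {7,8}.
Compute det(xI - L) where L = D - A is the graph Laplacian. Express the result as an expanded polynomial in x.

Each diagonal entry of L is the vertex degree and each off-diagonal entry is -1 where an edge is present, 0 otherwise; in the order [0, 1, 2, 3, 4, 5, 6, 7, 8] the diagonal is [1, 4, 3, 3, 3, 4, 5, 5, 4]. L has integer entries, so p(x) = det(xI - L) has integer coefficients. Expanding the determinant yields x^9 - 32x^8 + 433x^7 - 3220x^6 + 14299x^5 - 38476x^4 + 60489x^3 - 49910x^2 + 16200x. The constant term is 0 because L is singular (the all-ones vector lies in its kernel). There is one zero in the spectrum, matching the 1 component.

x^9 - 32x^8 + 433x^7 - 3220x^6 + 14299x^5 - 38476x^4 + 60489x^3 - 49910x^2 + 16200x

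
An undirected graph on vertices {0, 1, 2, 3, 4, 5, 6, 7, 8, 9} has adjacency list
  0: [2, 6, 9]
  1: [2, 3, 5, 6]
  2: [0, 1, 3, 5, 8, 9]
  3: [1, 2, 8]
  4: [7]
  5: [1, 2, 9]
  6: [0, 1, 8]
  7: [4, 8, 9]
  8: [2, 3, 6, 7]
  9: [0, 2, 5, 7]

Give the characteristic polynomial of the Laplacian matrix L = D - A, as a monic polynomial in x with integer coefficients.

x^10 - 34x^9 + 496x^8 - 4064x^7 + 20540x^6 - 66102x^5 + 134553x^4 - 165250x^3 + 108913x^2 - 28090x

With the vertex order [0, 1, 2, 3, 4, 5, 6, 7, 8, 9], the degrees are [3, 4, 6, 3, 1, 3, 3, 3, 4, 4], giving D = diag(3, 4, 6, 3, 1, 3, 3, 3, 4, 4) and L = D - A. L has integer entries, so p(x) = det(xI - L) has integer coefficients. Expanding the determinant yields x^10 - 34x^9 + 496x^8 - 4064x^7 + 20540x^6 - 66102x^5 + 134553x^4 - 165250x^3 + 108913x^2 - 28090x. The coefficient of x^9 equals -trace(L) = -34, matching the sum of degrees. The largest eigenvalue, 7.3404, is at most the vertex count 10.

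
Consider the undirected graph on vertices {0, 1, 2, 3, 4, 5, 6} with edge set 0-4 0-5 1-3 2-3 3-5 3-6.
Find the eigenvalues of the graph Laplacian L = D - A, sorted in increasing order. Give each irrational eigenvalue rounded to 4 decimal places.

Reading degrees in the order [0, 1, 2, 3, 4, 5, 6] gives [2, 1, 1, 4, 1, 2, 1]; set D = diag(2, 1, 1, 4, 1, 2, 1) and form L = D - A. L is symmetric positive semidefinite, so every eigenvalue is real and nonnegative. The eigenvalues sum to 12, which equals trace(L) = 2|E|.

[0, 0.2955, 1, 1, 1.4911, 3.1169, 5.0965]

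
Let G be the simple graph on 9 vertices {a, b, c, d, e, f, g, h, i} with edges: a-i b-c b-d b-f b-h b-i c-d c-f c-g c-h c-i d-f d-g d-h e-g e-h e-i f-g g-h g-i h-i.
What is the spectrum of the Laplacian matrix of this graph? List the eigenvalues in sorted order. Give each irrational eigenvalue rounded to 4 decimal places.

Each diagonal entry of L is the vertex degree and each off-diagonal entry is -1 where an edge is present, 0 otherwise; in the order [a, b, c, d, e, f, g, h, i] the diagonal is [1, 5, 6, 5, 3, 4, 6, 6, 6]. The multiplicity of 0 as a Laplacian eigenvalue equals the number of connected components. The single zero eigenvalue shows the graph is connected. The largest eigenvalue, 7.8174, is at most the vertex count 9.

[0, 0.9347, 2.5853, 4.6590, 5.5090, 5.9130, 7.2740, 7.3076, 7.8174]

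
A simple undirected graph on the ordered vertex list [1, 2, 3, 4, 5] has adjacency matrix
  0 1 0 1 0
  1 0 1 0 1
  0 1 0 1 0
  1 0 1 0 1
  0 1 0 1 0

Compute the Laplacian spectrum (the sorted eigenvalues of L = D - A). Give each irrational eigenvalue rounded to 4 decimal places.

[0, 2, 2, 3, 5]

Each diagonal entry of L is the vertex degree and each off-diagonal entry is -1 where an edge is present, 0 otherwise; in the order [1, 2, 3, 4, 5] the diagonal is [2, 3, 2, 3, 2]. L is symmetric positive semidefinite, so every eigenvalue is real and nonnegative. The single zero eigenvalue shows the graph is connected. The largest eigenvalue, 5, is at most the vertex count 5. By the matrix-tree theorem the graph has (1/5) * product of the nonzero eigenvalues = 12 spanning trees.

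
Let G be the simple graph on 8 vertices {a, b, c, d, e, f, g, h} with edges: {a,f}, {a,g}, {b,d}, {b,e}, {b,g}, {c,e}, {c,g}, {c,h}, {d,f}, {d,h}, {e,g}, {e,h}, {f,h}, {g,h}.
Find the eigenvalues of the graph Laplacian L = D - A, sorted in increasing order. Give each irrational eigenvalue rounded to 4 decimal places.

Each diagonal entry of L is the vertex degree and each off-diagonal entry is -1 where an edge is present, 0 otherwise; in the order [a, b, c, d, e, f, g, h] the diagonal is [2, 3, 3, 3, 4, 3, 5, 5]. The multiplicity of 0 as a Laplacian eigenvalue equals the number of connected components. There is one zero in the spectrum, matching the 1 component. By the matrix-tree theorem the graph has (1/8) * product of the nonzero eigenvalues = 898 spanning trees.

[0, 1.5235, 2.0902, 2.7938, 4.3370, 4.9393, 5.6816, 6.6346]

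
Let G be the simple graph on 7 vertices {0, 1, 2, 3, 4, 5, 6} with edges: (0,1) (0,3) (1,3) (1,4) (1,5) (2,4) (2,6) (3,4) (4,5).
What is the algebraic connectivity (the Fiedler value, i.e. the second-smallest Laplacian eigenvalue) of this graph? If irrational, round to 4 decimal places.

0.4376

Each diagonal entry of L is the vertex degree and each off-diagonal entry is -1 where an edge is present, 0 otherwise; in the order [0, 1, 2, 3, 4, 5, 6] the diagonal is [2, 4, 2, 3, 4, 2, 1]. The smallest Laplacian eigenvalue is always 0. The next one, lambda_2 = 0.4376, measures how hard the graph is to disconnect: larger values mean better connectivity. By the matrix-tree theorem the graph has (1/7) * product of the nonzero eigenvalues = 21 spanning trees.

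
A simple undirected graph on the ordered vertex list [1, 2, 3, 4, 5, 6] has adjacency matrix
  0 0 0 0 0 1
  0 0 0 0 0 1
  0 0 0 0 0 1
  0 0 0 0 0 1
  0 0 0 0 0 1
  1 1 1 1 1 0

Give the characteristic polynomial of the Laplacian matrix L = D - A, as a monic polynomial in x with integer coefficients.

x^6 - 10x^5 + 30x^4 - 40x^3 + 25x^2 - 6x

With the vertex order [1, 2, 3, 4, 5, 6], the degrees are [1, 1, 1, 1, 1, 5], giving D = diag(1, 1, 1, 1, 1, 5) and L = D - A. The eigenvalues of L are [0, 1, 1, 1, 1, 6]; the characteristic polynomial is the product of (x - lambda_i), which multiplies out to x^6 - 10x^5 + 30x^4 - 40x^3 + 25x^2 - 6x. Since p(0) = det(-L) = 0, x divides p(x). There is one zero in the spectrum, matching the 1 component. The largest eigenvalue, 6, is at most the vertex count 6.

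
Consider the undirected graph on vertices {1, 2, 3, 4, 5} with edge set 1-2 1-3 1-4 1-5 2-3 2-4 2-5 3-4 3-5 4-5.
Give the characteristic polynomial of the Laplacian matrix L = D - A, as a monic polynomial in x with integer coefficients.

Each diagonal entry of L is the vertex degree and each off-diagonal entry is -1 where an edge is present, 0 otherwise; in the order [1, 2, 3, 4, 5] the diagonal is [4, 4, 4, 4, 4]. Computing det(xI - L) by cofactor expansion (or equivalently via sum-over-permutations) gives x^5 - 20x^4 + 150x^3 - 500x^2 + 625x. Since p(0) = det(-L) = 0, x divides p(x). By the matrix-tree theorem the graph has (1/5) * product of the nonzero eigenvalues = 125 spanning trees. There is one zero in the spectrum, matching the 1 component.

x^5 - 20x^4 + 150x^3 - 500x^2 + 625x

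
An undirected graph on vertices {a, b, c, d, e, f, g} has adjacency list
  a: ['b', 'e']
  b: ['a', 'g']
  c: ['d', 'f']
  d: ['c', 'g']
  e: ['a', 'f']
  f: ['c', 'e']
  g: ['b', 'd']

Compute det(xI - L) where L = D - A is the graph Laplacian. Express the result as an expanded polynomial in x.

Reading degrees in the order [a, b, c, d, e, f, g] gives [2, 2, 2, 2, 2, 2, 2]; set D = diag(2, 2, 2, 2, 2, 2, 2) and form L = D - A. L has integer entries, so p(x) = det(xI - L) has integer coefficients. Expanding the determinant yields x^7 - 14x^6 + 77x^5 - 210x^4 + 294x^3 - 196x^2 + 49x. The constant term is 0 because L is singular (the all-ones vector lies in its kernel). There is one zero in the spectrum, matching the 1 component. The largest eigenvalue, 3.8019, is at most the vertex count 7.

x^7 - 14x^6 + 77x^5 - 210x^4 + 294x^3 - 196x^2 + 49x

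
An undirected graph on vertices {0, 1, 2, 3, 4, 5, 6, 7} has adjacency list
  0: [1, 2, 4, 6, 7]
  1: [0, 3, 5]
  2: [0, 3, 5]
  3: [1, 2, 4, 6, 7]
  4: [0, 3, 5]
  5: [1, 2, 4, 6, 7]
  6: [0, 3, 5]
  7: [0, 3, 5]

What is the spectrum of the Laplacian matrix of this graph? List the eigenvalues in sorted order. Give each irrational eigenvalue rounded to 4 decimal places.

With the vertex order [0, 1, 2, 3, 4, 5, 6, 7], the degrees are [5, 3, 3, 5, 3, 5, 3, 3], giving D = diag(5, 3, 3, 5, 3, 5, 3, 3) and L = D - A. Since every row of L sums to 0, the all-ones vector is in the kernel and 0 is an eigenvalue.

[0, 3, 3, 3, 3, 5, 5, 8]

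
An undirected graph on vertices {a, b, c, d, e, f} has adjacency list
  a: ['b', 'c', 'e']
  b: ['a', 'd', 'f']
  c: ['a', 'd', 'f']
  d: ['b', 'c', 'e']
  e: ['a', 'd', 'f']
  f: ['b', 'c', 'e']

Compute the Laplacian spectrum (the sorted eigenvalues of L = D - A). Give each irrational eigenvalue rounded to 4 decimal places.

Each diagonal entry of L is the vertex degree and each off-diagonal entry is -1 where an edge is present, 0 otherwise; in the order [a, b, c, d, e, f] the diagonal is [3, 3, 3, 3, 3, 3]. Diagonalising L (or applying a numerical eigensolver to the 6x6 matrix) gives the spectrum above. The single zero eigenvalue shows the graph is connected. The largest eigenvalue, 6, is at most the vertex count 6. There is one zero in the spectrum, matching the 1 component.

[0, 3, 3, 3, 3, 6]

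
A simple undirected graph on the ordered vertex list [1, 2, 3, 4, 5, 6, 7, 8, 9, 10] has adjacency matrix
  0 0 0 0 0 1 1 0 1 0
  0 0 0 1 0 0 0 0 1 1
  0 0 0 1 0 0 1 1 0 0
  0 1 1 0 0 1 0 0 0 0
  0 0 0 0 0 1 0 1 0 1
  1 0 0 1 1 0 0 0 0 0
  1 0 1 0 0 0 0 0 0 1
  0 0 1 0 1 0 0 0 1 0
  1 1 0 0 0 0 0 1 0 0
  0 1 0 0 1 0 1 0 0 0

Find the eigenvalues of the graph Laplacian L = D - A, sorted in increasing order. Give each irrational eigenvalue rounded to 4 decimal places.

[0, 2, 2, 2, 2, 2, 5, 5, 5, 5]

With the vertex order [1, 2, 3, 4, 5, 6, 7, 8, 9, 10], the degrees are [3, 3, 3, 3, 3, 3, 3, 3, 3, 3], giving D = diag(3, 3, 3, 3, 3, 3, 3, 3, 3, 3) and L = D - A. L is symmetric positive semidefinite, so every eigenvalue is real and nonnegative. The single zero eigenvalue shows the graph is connected. By the matrix-tree theorem the graph has (1/10) * product of the nonzero eigenvalues = 2000 spanning trees.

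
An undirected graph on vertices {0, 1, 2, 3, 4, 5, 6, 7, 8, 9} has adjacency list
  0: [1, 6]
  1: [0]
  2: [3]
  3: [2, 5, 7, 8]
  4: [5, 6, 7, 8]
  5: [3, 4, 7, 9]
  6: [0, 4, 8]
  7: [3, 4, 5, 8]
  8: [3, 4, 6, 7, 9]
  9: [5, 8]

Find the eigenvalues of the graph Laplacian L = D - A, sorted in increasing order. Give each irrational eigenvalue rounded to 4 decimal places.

[0, 0.3232, 0.8671, 1.8086, 2.3108, 3.3054, 4.2942, 4.8007, 5.5976, 6.6923]

With the vertex order [0, 1, 2, 3, 4, 5, 6, 7, 8, 9], the degrees are [2, 1, 1, 4, 4, 4, 3, 4, 5, 2], giving D = diag(2, 1, 1, 4, 4, 4, 3, 4, 5, 2) and L = D - A. Since every row of L sums to 0, the all-ones vector is in the kernel and 0 is an eigenvalue. The single zero eigenvalue shows the graph is connected.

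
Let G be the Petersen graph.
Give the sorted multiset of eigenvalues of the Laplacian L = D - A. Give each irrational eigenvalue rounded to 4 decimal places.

[0, 2, 2, 2, 2, 2, 5, 5, 5, 5]

The graph has 10 vertices and degree multiset [3, 3, 3, 3, 3, 3, 3, 3, 3, 3]; D is the diagonal matrix of degrees and L = D - A. The multiplicity of 0 as a Laplacian eigenvalue equals the number of connected components. The single zero eigenvalue shows the graph is connected.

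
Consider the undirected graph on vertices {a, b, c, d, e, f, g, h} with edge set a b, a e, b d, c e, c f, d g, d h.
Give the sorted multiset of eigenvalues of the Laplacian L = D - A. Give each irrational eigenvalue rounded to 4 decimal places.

[0, 0.1667, 0.7276, 1, 1.6353, 2.6729, 3.5643, 4.2332]

Each diagonal entry of L is the vertex degree and each off-diagonal entry is -1 where an edge is present, 0 otherwise; in the order [a, b, c, d, e, f, g, h] the diagonal is [2, 2, 2, 3, 2, 1, 1, 1]. L is symmetric positive semidefinite, so every eigenvalue is real and nonnegative. The largest eigenvalue, 4.2332, is at most the vertex count 8.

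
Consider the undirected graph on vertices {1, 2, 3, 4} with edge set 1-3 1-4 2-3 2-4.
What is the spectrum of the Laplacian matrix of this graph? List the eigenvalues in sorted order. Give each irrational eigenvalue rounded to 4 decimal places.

With the vertex order [1, 2, 3, 4], the degrees are [2, 2, 2, 2], giving D = diag(2, 2, 2, 2) and L = D - A. The multiplicity of 0 as a Laplacian eigenvalue equals the number of connected components. The single zero eigenvalue shows the graph is connected.

[0, 2, 2, 4]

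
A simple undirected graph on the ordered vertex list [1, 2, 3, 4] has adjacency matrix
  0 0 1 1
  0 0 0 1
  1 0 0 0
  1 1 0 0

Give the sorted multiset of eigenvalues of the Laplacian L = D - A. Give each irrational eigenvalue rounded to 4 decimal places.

[0, 0.5858, 2, 3.4142]

Each diagonal entry of L is the vertex degree and each off-diagonal entry is -1 where an edge is present, 0 otherwise; in the order [1, 2, 3, 4] the diagonal is [2, 1, 1, 2]. The multiplicity of 0 as a Laplacian eigenvalue equals the number of connected components. There is one zero in the spectrum, matching the 1 component.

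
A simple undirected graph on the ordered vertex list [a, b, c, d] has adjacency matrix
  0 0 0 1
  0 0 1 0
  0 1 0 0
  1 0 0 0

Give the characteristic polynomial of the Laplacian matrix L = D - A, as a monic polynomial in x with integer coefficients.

x^4 - 4x^3 + 4x^2

Each diagonal entry of L is the vertex degree and each off-diagonal entry is -1 where an edge is present, 0 otherwise; in the order [a, b, c, d] the diagonal is [1, 1, 1, 1]. The eigenvalues of L are [0, 0, 2, 2]; the characteristic polynomial is the product of (x - lambda_i), which multiplies out to x^4 - 4x^3 + 4x^2. The constant term is 0 because L is singular (the all-ones vector lies in its kernel). The largest eigenvalue, 2, is at most the vertex count 4.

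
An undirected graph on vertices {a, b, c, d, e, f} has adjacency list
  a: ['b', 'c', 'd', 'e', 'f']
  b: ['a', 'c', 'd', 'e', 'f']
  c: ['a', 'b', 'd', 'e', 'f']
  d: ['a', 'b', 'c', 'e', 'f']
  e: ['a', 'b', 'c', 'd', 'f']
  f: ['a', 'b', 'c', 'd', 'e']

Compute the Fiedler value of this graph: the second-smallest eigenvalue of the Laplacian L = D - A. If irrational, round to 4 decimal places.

Reading degrees in the order [a, b, c, d, e, f] gives [5, 5, 5, 5, 5, 5]; set D = diag(5, 5, 5, 5, 5, 5) and form L = D - A. The smallest Laplacian eigenvalue is always 0. The next one, lambda_2 = 6, measures how hard the graph is to disconnect: larger values mean better connectivity.

6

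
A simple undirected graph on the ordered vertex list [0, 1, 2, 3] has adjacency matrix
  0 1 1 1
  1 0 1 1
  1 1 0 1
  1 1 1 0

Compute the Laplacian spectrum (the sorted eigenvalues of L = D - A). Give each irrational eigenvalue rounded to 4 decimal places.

[0, 4, 4, 4]

With the vertex order [0, 1, 2, 3], the degrees are [3, 3, 3, 3], giving D = diag(3, 3, 3, 3) and L = D - A. The multiplicity of 0 as a Laplacian eigenvalue equals the number of connected components. The single zero eigenvalue shows the graph is connected.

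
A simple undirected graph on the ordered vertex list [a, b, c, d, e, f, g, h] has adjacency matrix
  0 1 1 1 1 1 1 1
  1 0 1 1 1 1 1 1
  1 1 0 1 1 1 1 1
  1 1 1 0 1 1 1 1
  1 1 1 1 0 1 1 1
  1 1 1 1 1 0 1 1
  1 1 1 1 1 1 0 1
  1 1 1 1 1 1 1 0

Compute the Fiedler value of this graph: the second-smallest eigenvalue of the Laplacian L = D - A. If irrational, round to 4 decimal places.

Reading degrees in the order [a, b, c, d, e, f, g, h] gives [7, 7, 7, 7, 7, 7, 7, 7]; set D = diag(7, 7, 7, 7, 7, 7, 7, 7) and form L = D - A. The smallest Laplacian eigenvalue is always 0. The next one, lambda_2 = 8, measures how hard the graph is to disconnect: larger values mean better connectivity. There is one zero in the spectrum, matching the 1 component. By the matrix-tree theorem the graph has (1/8) * product of the nonzero eigenvalues = 262144 spanning trees.

8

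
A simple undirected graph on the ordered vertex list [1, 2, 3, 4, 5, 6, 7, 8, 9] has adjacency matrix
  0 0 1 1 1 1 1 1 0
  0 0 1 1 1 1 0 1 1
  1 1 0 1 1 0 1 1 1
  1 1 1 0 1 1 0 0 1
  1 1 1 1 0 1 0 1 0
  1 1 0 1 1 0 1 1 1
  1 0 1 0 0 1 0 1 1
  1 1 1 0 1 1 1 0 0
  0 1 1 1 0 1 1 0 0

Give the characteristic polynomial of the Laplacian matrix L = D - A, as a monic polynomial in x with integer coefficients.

Each diagonal entry of L is the vertex degree and each off-diagonal entry is -1 where an edge is present, 0 otherwise; in the order [1, 2, 3, 4, 5, 6, 7, 8, 9] the diagonal is [6, 6, 7, 6, 6, 7, 5, 6, 5]. L has integer entries, so p(x) = det(xI - L) has integer coefficients. Expanding the determinant yields x^9 - 54x^8 + 1267x^7 - 16866x^6 + 139280x^5 - 730416x^4 + 2374748x^3 - 4374984x^2 + 3495744x. The coefficient of x^8 equals -trace(L) = -54, matching the sum of degrees. The largest eigenvalue, 9, is at most the vertex count 9. The eigenvalues sum to 54, which equals trace(L) = 2|E|.

x^9 - 54x^8 + 1267x^7 - 16866x^6 + 139280x^5 - 730416x^4 + 2374748x^3 - 4374984x^2 + 3495744x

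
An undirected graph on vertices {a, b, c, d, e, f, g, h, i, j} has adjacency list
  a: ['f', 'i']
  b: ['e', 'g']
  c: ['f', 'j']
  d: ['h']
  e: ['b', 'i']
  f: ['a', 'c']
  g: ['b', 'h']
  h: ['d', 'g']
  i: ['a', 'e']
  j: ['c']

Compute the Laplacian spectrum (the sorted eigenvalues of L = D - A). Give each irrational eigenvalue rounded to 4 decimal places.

[0, 0.0979, 0.3820, 0.8244, 1.3820, 2, 2.6180, 3.1756, 3.6180, 3.9021]

Reading degrees in the order [a, b, c, d, e, f, g, h, i, j] gives [2, 2, 2, 1, 2, 2, 2, 2, 2, 1]; set D = diag(2, 2, 2, 1, 2, 2, 2, 2, 2, 1) and form L = D - A. The multiplicity of 0 as a Laplacian eigenvalue equals the number of connected components. By the matrix-tree theorem the graph has (1/10) * product of the nonzero eigenvalues = 1 spanning tree. The largest eigenvalue, 3.9021, is at most the vertex count 10.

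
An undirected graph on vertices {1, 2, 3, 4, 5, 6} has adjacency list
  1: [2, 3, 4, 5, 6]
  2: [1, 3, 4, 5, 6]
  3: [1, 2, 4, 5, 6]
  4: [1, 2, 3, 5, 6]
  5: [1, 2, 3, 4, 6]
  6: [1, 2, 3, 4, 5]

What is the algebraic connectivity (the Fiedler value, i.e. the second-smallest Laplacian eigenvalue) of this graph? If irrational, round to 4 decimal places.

Each diagonal entry of L is the vertex degree and each off-diagonal entry is -1 where an edge is present, 0 otherwise; in the order [1, 2, 3, 4, 5, 6] the diagonal is [5, 5, 5, 5, 5, 5]. The smallest Laplacian eigenvalue is always 0. The next one, lambda_2 = 6, measures how hard the graph is to disconnect: larger values mean better connectivity. By the matrix-tree theorem the graph has (1/6) * product of the nonzero eigenvalues = 1296 spanning trees.

6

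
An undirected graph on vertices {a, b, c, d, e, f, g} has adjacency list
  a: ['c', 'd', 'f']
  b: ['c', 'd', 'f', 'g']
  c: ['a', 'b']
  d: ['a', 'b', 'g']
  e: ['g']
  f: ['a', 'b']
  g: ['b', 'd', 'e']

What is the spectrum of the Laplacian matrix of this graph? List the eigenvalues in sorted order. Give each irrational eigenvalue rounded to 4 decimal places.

[0, 0.6665, 2, 2.1496, 3.1327, 4.4741, 5.5771]

Reading degrees in the order [a, b, c, d, e, f, g] gives [3, 4, 2, 3, 1, 2, 3]; set D = diag(3, 4, 2, 3, 1, 2, 3) and form L = D - A. The multiplicity of 0 as a Laplacian eigenvalue equals the number of connected components. There is one zero in the spectrum, matching the 1 component.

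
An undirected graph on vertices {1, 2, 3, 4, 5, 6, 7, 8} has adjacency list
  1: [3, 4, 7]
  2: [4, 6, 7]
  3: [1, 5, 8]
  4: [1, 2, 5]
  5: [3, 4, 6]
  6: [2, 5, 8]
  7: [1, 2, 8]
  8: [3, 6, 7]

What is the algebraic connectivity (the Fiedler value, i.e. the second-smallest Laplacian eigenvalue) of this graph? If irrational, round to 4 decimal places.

With the vertex order [1, 2, 3, 4, 5, 6, 7, 8], the degrees are [3, 3, 3, 3, 3, 3, 3, 3], giving D = diag(3, 3, 3, 3, 3, 3, 3, 3) and L = D - A. Computing the eigenvalues of L and sorting gives [0, 2, 2, 2, 4, 4, 4, 6]. The Fiedler value lambda_2 = 2 is strictly positive, so the graph is connected. By the matrix-tree theorem the graph has (1/8) * product of the nonzero eigenvalues = 384 spanning trees. There is one zero in the spectrum, matching the 1 component.

2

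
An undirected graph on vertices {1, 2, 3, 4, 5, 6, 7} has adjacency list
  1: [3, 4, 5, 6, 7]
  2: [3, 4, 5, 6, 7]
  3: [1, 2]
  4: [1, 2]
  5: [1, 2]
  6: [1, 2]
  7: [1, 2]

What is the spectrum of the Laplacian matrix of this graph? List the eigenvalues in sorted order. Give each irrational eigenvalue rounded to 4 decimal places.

[0, 2, 2, 2, 2, 5, 7]

With the vertex order [1, 2, 3, 4, 5, 6, 7], the degrees are [5, 5, 2, 2, 2, 2, 2], giving D = diag(5, 5, 2, 2, 2, 2, 2) and L = D - A. Diagonalising L (or applying a numerical eigensolver to the 7x7 matrix) gives the spectrum above. The single zero eigenvalue shows the graph is connected. There is one zero in the spectrum, matching the 1 component.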